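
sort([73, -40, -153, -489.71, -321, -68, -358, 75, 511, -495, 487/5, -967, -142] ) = [-967, -495, -489.71, -358, -321, -153, -142, -68, -40, 73, 75, 487/5, 511] 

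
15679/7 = 2239 + 6/7 ≈ 2239.86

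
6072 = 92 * 66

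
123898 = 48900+74998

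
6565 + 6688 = 13253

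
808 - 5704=-4896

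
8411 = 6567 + 1844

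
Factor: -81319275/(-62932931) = 3^3*5^2*120473^1*62932931^(-1)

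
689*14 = 9646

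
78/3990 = 13/665 ≈ 0.0195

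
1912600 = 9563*200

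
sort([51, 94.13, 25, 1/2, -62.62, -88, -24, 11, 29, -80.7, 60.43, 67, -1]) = [-88, -80.7, -62.62, -24, -1, 1/2, 11, 25, 29, 51, 60.43, 67, 94.13]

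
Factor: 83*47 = 47^1*83^1 = 3901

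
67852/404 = 167 + 96/101 ≈ 167.95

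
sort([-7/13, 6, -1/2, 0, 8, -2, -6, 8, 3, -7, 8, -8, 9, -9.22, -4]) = [-9.22, -8, -7, -6, -4, -2, -7/13, -1/2, 0, 3, 6, 8, 8, 8, 9]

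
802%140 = 102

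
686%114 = 2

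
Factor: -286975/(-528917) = 5^2*13^1*599^(-1) = 325/599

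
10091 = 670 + 9421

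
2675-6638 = -3963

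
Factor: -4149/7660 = -1 * 2^(-2) * 3^2 * 5^(-1) * 383^(-1) * 461^1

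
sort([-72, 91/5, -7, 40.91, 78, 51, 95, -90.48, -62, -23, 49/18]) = [-90.48, -72, -62, -23, -7, 49/18, 91/5, 40.91, 51, 78, 95]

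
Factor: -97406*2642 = -1*2^2*113^1*431^1*1321^1 = -257346652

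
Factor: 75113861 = 73^1*1028957^1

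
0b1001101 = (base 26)2p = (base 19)41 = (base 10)77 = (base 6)205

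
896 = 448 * 2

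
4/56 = 1/14 ≈ 0.0714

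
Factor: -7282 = -1 * 2^1 * 11^1 * 331^1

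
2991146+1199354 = 4190500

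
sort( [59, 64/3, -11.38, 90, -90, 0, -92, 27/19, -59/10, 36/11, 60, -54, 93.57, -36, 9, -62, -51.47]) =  [-92, -90, -62, -54, -51.47, -36, -11.38, -59/10, 0, 27/19, 36/11, 9, 64/3, 59, 60, 90, 93.57]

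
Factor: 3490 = 2^1*5^1*349^1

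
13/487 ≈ 0.0267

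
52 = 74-22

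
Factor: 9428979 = 3^1 * 7^1 * 448999^1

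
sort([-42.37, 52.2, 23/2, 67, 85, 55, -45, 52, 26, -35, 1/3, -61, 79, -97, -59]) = [-97, -61, -59, -45, -42.37, -35, 1/3, 23/2, 26, 52, 52.2, 55, 67, 79, 85]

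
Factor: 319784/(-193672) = -1*43^(-1)*71^1 = -71/43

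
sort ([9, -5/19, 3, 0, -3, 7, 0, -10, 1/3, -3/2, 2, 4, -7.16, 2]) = [-10, -7.16, -3, -3/2, -5/19, 0, 0, 1/3, 2, 2, 3, 4, 7, 9]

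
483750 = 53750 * 9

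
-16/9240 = -2/1155 ≈ -0.00173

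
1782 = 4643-2861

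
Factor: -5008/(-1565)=2^4*5^(-1)=16/5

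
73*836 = 61028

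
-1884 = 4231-6115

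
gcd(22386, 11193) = 11193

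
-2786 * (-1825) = 5084450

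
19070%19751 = 19070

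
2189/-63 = -34 - 47/63≈-34.75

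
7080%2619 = 1842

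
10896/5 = 2179 + 1/5 = 2179.20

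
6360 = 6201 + 159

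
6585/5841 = 2195/1947 ≈ 1.13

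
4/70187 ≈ 0.0000570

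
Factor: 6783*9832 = 2^3*3^1*7^1*17^1*19^1*1229^1 = 66690456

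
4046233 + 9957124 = 14003357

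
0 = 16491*0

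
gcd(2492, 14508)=4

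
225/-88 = -2 - 49/88 ≈ -2.56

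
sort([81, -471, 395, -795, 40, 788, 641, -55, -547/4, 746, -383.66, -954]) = [-954, -795, -471, -383.66, -547/4, -55, 40, 81, 395, 641, 746, 788]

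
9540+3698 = 13238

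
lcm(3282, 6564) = 6564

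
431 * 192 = 82752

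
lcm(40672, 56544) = 2318304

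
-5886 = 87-5973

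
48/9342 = 8/1557 ≈ 0.00514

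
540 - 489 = 51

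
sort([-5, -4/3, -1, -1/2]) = [-5, -4/3, -1, -1/2]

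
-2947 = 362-3309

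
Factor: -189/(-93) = 3^2*7^1*31^(-1) = 63/31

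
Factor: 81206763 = 3^1 * 11^1 * 31^1 * 163^1 * 487^1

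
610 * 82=50020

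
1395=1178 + 217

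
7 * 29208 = 204456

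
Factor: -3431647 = -1 * 19^1 * 109^1 * 1657^1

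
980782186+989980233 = 1970762419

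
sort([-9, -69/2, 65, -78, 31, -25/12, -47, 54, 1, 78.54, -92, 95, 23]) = [-92, -78, -47, -69/2, -9, -25/12, 1, 23, 31, 54, 65, 78.54, 95]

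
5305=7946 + -2641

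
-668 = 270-938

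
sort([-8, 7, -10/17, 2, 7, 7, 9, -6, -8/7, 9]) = [-8, -6, -8/7, -10/17, 2, 7, 7, 7, 9, 9]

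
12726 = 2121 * 6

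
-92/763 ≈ -0.121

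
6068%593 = 138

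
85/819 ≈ 0.104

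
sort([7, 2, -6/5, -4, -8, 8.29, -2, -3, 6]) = [-8, -4, -3, -2, -6/5, 2, 6, 7, 8.29]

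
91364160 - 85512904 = 5851256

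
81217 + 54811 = 136028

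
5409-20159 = -14750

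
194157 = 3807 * 51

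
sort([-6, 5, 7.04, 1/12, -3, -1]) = [-6, -3, -1, 1/12, 5, 7.04]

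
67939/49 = 1386 + 25/49 ≈ 1386.51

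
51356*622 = 31943432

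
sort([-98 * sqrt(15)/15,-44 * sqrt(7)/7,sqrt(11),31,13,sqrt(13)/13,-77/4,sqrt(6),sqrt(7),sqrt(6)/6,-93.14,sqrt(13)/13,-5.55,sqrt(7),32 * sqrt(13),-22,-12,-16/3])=[-93.14,-98 * sqrt(15)/15,-22,-77/4,-44 * sqrt(7)/7,-12,-5.55,-16/3,sqrt(13)/13,sqrt(13)/13,sqrt(6)/6,sqrt(6),sqrt(7),sqrt(7),sqrt(11),13,31,32 * sqrt(13)]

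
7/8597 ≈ 0.000814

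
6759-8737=-1978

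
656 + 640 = 1296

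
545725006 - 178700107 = 367024899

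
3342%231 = 108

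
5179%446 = 273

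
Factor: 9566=2^1*4783^1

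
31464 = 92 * 342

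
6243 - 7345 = -1102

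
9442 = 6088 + 3354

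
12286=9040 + 3246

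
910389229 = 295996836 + 614392393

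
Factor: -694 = -1*2^1*347^1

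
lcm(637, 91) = 637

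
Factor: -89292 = -1*2^2*3^1*7^1*1063^1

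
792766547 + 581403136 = 1374169683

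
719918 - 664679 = 55239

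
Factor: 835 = 5^1 * 167^1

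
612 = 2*306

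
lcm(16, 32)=32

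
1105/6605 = 221/1321 ≈ 0.167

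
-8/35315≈-0.000227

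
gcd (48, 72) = 24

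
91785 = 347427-255642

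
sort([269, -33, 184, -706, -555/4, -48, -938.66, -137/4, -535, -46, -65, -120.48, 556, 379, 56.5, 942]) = [-938.66, -706, -535, -555/4, -120.48, -65, -48, -46, -137/4, -33, 56.5, 184, 269, 379, 556, 942]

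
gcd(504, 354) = 6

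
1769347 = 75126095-73356748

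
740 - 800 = -60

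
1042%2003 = 1042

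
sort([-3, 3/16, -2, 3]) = [-3, -2, 3/16, 3]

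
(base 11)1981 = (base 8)4715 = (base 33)2a1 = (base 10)2509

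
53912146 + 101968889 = 155881035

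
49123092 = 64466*762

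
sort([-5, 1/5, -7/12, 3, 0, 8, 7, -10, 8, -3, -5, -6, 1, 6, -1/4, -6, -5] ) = [-10, -6, -6, -5, -5, -5, -3, -7/12, -1/4, 0, 1/5, 1, 3, 6, 7, 8, 8] 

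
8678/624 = 13 + 283/312≈13.91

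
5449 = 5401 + 48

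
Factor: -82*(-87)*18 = 2^2*3^3*29^1*41^1 = 128412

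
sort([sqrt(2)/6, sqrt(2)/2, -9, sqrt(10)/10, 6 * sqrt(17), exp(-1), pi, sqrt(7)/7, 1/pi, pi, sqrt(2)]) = [-9, sqrt(2)/6, sqrt(10)/10, 1/pi, exp(-1), sqrt(7)/7, sqrt(2)/2, sqrt(2), pi, pi, 6 * sqrt(17)]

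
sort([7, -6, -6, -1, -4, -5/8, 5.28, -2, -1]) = [-6, -6, -4, -2, -1, -1, -5/8, 5.28, 7]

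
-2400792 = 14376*(-167)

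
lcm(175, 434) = 10850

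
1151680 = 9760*118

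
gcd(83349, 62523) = 9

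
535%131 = 11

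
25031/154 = 162 + 83/154 ≈ 162.54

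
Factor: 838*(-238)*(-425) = 2^2*5^2*7^1*17^2*419^1 = 84763700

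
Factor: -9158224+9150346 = -1 * 2^1 * 3^1 * 13^1 * 101^1 = -7878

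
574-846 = -272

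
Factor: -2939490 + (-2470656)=-1*2^1*3^1*7^1*128813^1=-5410146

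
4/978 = 2/489 ≈ 0.00409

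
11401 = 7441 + 3960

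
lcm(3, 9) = 9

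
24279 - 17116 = 7163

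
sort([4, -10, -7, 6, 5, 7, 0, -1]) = [-10, -7, -1, 0, 4, 5, 6, 7]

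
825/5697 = 275/1899 ≈ 0.145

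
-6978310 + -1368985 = -8347295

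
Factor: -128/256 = -1*2^(-1) = -1/2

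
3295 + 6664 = 9959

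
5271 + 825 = 6096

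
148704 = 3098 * 48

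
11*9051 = 99561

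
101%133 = 101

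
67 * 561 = 37587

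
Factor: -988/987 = -1 * 2^2 * 3^(-1) * 7^(-1) * 13^1 * 19^1 * 47^(-1)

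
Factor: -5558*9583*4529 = -1*2^1*7^3*37^2*397^1*647^1 = -241225020106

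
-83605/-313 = 267 + 34/313 ≈ 267.11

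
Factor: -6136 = -1 * 2^3 * 13^1 * 59^1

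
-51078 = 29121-80199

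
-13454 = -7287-6167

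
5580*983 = 5485140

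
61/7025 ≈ 0.00868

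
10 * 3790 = 37900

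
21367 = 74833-53466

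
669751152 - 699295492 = -29544340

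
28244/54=14122/27 ≈ 523.04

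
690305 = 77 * 8965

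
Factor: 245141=13^1 * 109^1 * 173^1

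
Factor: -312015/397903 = -1 * 3^1 * 5^1 * 31^1 * 593^(-1) = -465/593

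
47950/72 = 23975/36 ≈ 665.97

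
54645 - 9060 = 45585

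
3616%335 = 266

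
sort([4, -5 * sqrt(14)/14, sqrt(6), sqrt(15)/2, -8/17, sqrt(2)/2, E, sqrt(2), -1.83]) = [-1.83, -5 * sqrt(14)/14, -8/17, sqrt(2)/2, sqrt(2), sqrt(15)/2, sqrt(6), E, 4]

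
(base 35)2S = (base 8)142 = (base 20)4I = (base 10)98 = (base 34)2U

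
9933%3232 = 237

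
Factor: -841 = -1 * 29^2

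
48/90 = 8/15 ≈ 0.533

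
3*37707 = 113121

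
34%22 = 12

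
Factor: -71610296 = -1*2^3*8951287^1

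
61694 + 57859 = 119553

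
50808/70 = 25404/35 ≈ 725.83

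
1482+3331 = 4813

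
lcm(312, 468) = 936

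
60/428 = 15/107≈0.140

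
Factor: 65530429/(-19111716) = -1*2^(-2)*3^(-2)*13^(-1)*97^(-1)*421^(-1)*1777^1*36877^1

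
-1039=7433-8472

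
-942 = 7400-8342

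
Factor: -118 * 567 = -1 * 2^1 * 3^4 * 7^1 * 59^1 = -66906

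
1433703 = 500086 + 933617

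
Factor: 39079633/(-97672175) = -1*5^(-2)*73^(-1)*89^1*109^(-1)*491^(-1)*577^1*761^1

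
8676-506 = 8170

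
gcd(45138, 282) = 6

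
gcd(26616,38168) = 8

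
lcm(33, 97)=3201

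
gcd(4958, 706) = 2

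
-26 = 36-62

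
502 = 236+266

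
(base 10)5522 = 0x1592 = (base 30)642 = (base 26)84a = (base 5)134042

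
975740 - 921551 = 54189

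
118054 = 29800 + 88254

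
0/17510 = 0 = 0.00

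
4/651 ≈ 0.00614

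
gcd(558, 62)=62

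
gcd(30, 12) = 6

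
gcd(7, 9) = 1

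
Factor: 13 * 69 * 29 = 3^1 * 13^1 * 23^1 * 29^1 = 26013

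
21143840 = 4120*5132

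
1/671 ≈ 0.00149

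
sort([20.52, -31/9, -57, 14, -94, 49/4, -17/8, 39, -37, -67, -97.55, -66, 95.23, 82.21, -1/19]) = [-97.55, -94, -67, -66, -57, -37, -31/9, -17/8, -1/19, 49/4, 14, 20.52, 39, 82.21, 95.23]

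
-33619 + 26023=-7596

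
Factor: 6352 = 2^4*397^1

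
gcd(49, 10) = 1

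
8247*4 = 32988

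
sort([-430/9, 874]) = [-430/9, 874]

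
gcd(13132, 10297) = 7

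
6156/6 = 1026 = 1026.00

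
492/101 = 4 + 88/101 ≈ 4.87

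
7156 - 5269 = 1887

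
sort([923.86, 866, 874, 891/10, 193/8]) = [193/8, 891/10, 866, 874, 923.86]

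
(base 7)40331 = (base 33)8w5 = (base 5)303043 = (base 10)9773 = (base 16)262d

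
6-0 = 6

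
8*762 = 6096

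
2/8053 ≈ 0.000248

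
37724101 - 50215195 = -12491094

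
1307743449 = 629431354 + 678312095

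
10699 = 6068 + 4631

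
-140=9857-9997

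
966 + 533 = 1499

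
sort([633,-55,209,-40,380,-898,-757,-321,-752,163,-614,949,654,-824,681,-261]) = [-898,-824,-757,-752,-614,-321,-261,-55,-40,163,209,380,633,654,681,949]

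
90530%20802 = 7322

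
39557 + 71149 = 110706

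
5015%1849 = 1317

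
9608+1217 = 10825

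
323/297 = 1 + 26/297 ≈ 1.09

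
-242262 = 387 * (-626)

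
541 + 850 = 1391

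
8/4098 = 4/2049 ≈ 0.00195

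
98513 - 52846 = 45667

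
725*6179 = 4479775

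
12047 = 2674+9373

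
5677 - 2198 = 3479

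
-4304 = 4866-9170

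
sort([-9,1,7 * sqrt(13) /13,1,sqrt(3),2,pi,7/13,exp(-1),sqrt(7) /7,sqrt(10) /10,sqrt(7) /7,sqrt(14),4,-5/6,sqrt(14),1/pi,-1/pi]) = [-9,-5/6,-1/pi,sqrt(10) /10,1/pi,exp(-1),sqrt(7) /7,sqrt(7) /7,7/13,1,1,sqrt(3),7 * sqrt(13) /13,2,pi,sqrt(14),sqrt(14),4]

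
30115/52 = 579 + 7/52 ≈ 579.13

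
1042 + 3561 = 4603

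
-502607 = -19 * 26453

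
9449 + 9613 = 19062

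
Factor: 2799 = 3^2*311^1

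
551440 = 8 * 68930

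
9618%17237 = 9618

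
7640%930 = 200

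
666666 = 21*31746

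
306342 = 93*3294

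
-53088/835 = -63 - 483/835 ≈ -63.58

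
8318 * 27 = 224586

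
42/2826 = 7/471 ≈ 0.0149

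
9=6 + 3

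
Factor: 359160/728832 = 2^(-5) * 5^1 * 13^(-1) * 41^1 = 205/416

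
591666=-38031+629697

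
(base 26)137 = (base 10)761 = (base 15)35b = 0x2f9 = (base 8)1371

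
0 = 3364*0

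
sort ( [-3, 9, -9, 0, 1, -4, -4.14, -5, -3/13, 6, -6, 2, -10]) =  [-10, -9, -6, -5, -4.14, -4, -3, -3/13, 0, 1, 2, 6, 9]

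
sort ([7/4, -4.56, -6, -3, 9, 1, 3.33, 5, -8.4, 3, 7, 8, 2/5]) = [-8.4, -6, -4.56, -3, 2/5, 1, 7/4, 3, 3.33, 5, 7, 8, 9]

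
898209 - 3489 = 894720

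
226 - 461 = -235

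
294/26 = 11 + 4/13 ≈ 11.31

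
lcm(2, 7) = 14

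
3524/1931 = 1 + 1593/1931 ≈ 1.82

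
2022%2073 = 2022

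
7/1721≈0.00407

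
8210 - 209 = 8001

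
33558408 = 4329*7752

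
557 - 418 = 139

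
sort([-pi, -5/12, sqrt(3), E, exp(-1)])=[-pi, -5/12, exp(-1), sqrt(3), E]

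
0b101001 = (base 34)17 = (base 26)1f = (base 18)25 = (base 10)41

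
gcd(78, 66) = 6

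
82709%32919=16871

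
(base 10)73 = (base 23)34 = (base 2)1001001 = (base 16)49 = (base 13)58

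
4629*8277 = 38314233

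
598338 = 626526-28188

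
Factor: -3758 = -1*2^1*1879^1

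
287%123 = 41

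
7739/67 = 115 + 34/67 ≈ 115.51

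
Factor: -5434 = -1*2^1*11^1*13^1*19^1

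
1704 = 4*426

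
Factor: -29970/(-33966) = 3^1*5^1*17^(-1) = 15/17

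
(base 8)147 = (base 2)1100111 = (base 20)53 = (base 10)103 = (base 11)94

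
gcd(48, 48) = 48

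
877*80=70160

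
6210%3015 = 180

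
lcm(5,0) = 0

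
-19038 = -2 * 9519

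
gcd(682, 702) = 2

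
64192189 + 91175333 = 155367522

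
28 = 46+-18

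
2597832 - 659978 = 1937854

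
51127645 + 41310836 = 92438481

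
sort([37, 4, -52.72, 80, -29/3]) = [-52.72, -29/3, 4, 37, 80]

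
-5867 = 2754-8621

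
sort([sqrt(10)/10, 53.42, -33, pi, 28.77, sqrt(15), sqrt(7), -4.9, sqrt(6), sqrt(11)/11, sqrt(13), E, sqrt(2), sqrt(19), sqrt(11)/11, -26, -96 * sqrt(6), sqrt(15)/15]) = [-96 * sqrt(6), -33, -26, -4.9, sqrt(15)/15, sqrt(11)/11, sqrt(11)/11, sqrt(10)/10, sqrt(2), sqrt(6), sqrt(7), E, pi, sqrt(13), sqrt(15), sqrt(19), 28.77, 53.42]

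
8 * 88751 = 710008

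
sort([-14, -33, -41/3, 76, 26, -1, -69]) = [-69, -33, -14, -41/3, -1, 26, 76]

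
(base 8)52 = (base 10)42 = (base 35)17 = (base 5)132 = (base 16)2a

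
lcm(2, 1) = 2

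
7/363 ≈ 0.0193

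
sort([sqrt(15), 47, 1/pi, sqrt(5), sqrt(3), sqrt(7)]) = [1/pi, sqrt(3), sqrt(5), sqrt(7), sqrt(15), 47]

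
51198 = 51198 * 1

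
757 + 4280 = 5037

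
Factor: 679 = 7^1*97^1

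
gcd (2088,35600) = 8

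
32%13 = 6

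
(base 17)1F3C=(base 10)9311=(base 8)22137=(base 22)J55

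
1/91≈0.0110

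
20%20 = 0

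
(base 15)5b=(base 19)4a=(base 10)86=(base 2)1010110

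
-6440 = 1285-7725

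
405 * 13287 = 5381235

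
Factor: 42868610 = 2^1*5^1*67^1*109^1*587^1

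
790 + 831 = 1621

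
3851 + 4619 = 8470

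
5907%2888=131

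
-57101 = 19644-76745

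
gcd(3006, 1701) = 9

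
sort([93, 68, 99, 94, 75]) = [68, 75, 93, 94, 99]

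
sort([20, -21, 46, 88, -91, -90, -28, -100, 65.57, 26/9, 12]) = [-100, -91, -90, -28, -21, 26/9, 12, 20, 46, 65.57, 88]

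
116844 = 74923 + 41921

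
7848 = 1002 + 6846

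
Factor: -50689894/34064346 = -1*3^(-1)*37^(-1)*1427^1*17761^1*153443^(-1) = -25344947/17032173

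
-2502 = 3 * (-834)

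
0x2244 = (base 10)8772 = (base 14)32a8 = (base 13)3cba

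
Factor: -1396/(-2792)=2^(-1)=1/2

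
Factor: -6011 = -1 * 6011^1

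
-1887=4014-5901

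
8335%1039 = 23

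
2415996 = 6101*396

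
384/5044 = 96/1261 ≈ 0.0761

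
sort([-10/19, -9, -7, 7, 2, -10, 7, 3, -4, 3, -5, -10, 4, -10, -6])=[-10, -10, -10, -9, -7, -6, -5, -4, -10/19, 2, 3, 3, 4, 7, 7]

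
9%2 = 1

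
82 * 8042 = 659444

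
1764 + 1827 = 3591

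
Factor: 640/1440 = 2^2*3^(-2) = 4/9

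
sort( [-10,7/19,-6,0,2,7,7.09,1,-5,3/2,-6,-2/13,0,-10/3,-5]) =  [-10,-6,-6,-5,-5,-10/3,-2/13,0,0,7/19,1,3/2,2,7,7.09]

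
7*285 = 1995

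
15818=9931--5887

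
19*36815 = 699485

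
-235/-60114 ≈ 0.00391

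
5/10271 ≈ 0.000487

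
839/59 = 14 + 13/59 ≈ 14.22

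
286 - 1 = 285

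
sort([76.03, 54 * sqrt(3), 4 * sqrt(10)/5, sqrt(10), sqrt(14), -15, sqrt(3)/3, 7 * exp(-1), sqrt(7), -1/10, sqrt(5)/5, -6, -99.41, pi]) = [-99.41, -15, -6, -1/10, sqrt(5)/5, sqrt(3)/3, 4 * sqrt(10)/5, 7 * exp(-1), sqrt(7), pi, sqrt(10), sqrt(14), 76.03, 54 * sqrt(3)]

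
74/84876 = 37/42438 ≈ 0.000872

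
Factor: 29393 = 7^1 * 13^1 * 17^1 * 19^1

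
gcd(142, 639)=71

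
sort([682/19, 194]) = [682/19, 194]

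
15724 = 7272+8452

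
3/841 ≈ 0.00357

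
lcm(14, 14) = 14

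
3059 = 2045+1014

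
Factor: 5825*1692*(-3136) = -1*2^8*3^2*5^2*7^2*47^1*233^1 = -30908102400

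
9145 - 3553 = 5592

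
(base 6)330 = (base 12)a6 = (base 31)42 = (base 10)126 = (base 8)176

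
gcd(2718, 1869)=3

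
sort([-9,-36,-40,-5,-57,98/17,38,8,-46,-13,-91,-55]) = [-91,-57,-55,-46,-40,-36,-13,-9,-5,98/17,8,38]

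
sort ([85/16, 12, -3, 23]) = [-3, 85/16, 12, 23]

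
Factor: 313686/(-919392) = -1*2^(-4)*3^2*37^1*61^(-1) = -333/976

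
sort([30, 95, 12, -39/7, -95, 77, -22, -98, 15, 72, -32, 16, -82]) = [-98, -95, -82, -32, -22, -39/7, 12, 15, 16, 30, 72, 77, 95]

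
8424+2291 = 10715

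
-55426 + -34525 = -89951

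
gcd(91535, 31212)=1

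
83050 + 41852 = 124902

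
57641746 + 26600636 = 84242382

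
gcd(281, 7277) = 1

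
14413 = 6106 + 8307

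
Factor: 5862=2^1*3^1*977^1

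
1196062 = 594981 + 601081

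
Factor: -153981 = -1*3^4*1901^1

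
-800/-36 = 22 + 2/9 ≈ 22.22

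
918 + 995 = 1913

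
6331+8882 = 15213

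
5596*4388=24555248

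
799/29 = 27+16/29 ≈ 27.55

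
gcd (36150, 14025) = 75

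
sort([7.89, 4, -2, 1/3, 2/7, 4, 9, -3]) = [-3, -2, 2/7, 1/3, 4, 4, 7.89, 9]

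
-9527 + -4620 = -14147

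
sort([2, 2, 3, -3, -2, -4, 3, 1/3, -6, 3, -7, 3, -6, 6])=[-7, -6, -6, -4, -3, -2, 1/3, 2, 2, 3, 3, 3, 3, 6]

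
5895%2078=1739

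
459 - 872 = -413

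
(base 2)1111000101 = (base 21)23k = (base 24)1g5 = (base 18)2hb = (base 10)965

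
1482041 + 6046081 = 7528122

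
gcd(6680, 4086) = 2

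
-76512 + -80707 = -157219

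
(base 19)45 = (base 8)121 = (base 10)81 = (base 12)69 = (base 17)4d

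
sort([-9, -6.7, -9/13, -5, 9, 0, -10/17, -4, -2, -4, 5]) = [-9, -6.7, -5, -4, -4, -2, -9/13, -10/17, 0, 5, 9]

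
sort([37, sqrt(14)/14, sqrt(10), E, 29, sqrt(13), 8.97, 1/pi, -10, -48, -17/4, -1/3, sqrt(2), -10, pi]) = [-48, -10, -10, -17/4, -1/3, sqrt(14)/14, 1/pi, sqrt(2), E, pi, sqrt(10), sqrt(13), 8.97, 29, 37]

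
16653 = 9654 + 6999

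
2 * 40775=81550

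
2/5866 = 1/2933 ≈ 0.000341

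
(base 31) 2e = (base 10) 76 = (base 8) 114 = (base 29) 2i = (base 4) 1030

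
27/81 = 1/3 ≈ 0.333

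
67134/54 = 11189/9 ≈ 1243.22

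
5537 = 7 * 791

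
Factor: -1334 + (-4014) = -1 * 2^2 * 7^1 * 191^1 = -5348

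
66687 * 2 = 133374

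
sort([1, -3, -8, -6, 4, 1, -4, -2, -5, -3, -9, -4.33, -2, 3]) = [-9, -8, -6, -5, -4.33, -4, -3, -3, -2, -2, 1, 1, 3, 4]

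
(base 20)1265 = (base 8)21335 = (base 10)8925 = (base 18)199f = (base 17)1df0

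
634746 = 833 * 762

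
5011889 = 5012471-582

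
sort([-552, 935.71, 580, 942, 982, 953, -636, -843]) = [-843, -636, -552, 580, 935.71, 942, 953, 982]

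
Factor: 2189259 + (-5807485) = -1*2^1*1809113^1 = -3618226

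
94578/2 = 47289 = 47289.00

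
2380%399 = 385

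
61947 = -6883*(-9)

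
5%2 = 1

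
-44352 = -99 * 448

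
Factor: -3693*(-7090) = 2^1*3^1*5^1*709^1*1231^1 = 26183370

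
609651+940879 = 1550530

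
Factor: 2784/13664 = 3^1 * 7^ (-1) * 29^1 * 61^ (-1) = 87/427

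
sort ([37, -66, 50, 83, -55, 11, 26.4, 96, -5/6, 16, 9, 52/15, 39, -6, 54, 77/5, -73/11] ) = [-66, -55, -73/11, -6, -5/6, 52/15, 9, 11, 77/5, 16, 26.4, 37, 39, 50, 54, 83, 96] 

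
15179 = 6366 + 8813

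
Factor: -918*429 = -1*2^1*3^4*11^1*13^1*17^1 = -393822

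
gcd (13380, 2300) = 20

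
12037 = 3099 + 8938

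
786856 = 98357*8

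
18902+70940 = 89842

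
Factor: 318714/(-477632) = -1*2^(-5)*3^1*11^2*17^(-1) = -363/544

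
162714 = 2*81357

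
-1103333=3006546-4109879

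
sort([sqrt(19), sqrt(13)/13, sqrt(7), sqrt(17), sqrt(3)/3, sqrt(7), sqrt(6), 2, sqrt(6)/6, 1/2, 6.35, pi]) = [sqrt(13)/13, sqrt(6)/6, 1/2, sqrt(3)/3, 2, sqrt(6), sqrt(7), sqrt(7), pi, sqrt(17), sqrt(19), 6.35]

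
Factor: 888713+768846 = 223^1 * 7433^1 = 1657559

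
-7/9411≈-0.000744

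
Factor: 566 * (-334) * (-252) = 2^4 * 3^2 * 7^1 * 167^1 * 283^1 = 47639088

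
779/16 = 48+11/16 ≈ 48.69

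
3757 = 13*289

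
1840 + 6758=8598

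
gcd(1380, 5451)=69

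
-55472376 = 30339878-85812254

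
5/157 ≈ 0.0318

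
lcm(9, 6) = 18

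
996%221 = 112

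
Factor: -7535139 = -1 * 3^1 * 31^1 * 81023^1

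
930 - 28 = 902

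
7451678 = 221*33718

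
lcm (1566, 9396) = 9396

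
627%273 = 81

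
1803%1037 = 766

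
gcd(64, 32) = 32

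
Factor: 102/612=2^(-1) * 3^(-1)=1/6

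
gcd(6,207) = 3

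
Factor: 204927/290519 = 3^1*83^1*353^ (-1) = 249/353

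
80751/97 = 832 + 47/97≈832.48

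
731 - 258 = 473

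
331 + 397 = 728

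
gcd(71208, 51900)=12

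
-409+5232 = 4823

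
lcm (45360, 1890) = 45360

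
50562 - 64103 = -13541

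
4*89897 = 359588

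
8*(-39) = -312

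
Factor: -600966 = -1*2^1*3^3*31^1*359^1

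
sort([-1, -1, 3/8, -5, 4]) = [-5, -1, -1, 3/8, 4]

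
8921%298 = 279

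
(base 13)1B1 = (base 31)A3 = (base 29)AN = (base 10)313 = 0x139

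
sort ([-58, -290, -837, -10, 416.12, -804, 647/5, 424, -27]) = [-837, -804, -290, -58, -27, -10, 647/5, 416.12, 424]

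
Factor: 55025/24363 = 3^(-2) * 5^2 * 31^1 * 71^1 * 2707^(-1) 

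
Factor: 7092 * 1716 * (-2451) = -1 * 2^4 * 3^4 * 11^1 * 13^1 * 19^1 * 43^1 * 197^1 = -29828356272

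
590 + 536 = 1126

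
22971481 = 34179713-11208232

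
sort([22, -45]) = [-45, 22]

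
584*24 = 14016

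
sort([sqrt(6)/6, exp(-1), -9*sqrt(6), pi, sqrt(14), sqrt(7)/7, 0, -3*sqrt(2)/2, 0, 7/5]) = [-9*sqrt(6), -3*sqrt(2)/2, 0, 0, exp(-1), sqrt(7)/7, sqrt(6)/6, 7/5, pi, sqrt(14)]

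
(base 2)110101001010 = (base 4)311022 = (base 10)3402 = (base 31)3gn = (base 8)6512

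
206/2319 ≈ 0.0888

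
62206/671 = 92 + 474/671 ≈ 92.71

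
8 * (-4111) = -32888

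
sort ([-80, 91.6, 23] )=[-80, 23, 91.6] 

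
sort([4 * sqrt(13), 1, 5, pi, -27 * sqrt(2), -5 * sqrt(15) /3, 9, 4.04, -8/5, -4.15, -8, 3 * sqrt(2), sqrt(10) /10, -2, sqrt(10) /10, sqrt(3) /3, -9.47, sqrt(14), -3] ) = [-27 * sqrt(2), -9.47, -8, -5 * sqrt(15) /3, -4.15, -3, -2, -8/5, sqrt(10) /10, sqrt(10) /10, sqrt(3) /3, 1, pi, sqrt(14), 4.04, 3 * sqrt(2), 5, 9, 4 * sqrt(13)] 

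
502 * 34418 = 17277836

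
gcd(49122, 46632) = 6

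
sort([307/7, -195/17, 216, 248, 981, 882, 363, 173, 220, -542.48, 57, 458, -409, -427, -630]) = [-630, -542.48, -427, -409, -195/17, 307/7, 57, 173, 216, 220, 248, 363, 458, 882, 981]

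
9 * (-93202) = -838818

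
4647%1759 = 1129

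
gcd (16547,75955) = 1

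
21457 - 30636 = -9179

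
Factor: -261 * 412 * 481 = -1 * 2^2 * 3^2 * 13^1 * 29^1 * 37^1 * 103^1 = -51722892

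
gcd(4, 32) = 4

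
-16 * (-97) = 1552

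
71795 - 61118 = 10677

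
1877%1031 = 846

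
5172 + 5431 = 10603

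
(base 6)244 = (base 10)100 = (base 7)202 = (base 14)72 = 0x64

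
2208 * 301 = 664608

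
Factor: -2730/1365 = -1 * 2^1 = -2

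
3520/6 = 1760/3 ≈ 586.67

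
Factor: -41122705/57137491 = -1 * 5^1 * 13^1 * 59^1 * 239^(-1) * 10723^1 * 239069^(-1)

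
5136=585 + 4551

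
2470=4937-2467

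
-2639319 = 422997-3062316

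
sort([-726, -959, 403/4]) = [-959, -726, 403/4]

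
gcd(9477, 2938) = 13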